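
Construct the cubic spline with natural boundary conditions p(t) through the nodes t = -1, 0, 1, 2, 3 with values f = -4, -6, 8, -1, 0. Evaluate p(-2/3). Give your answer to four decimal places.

-6.4762

Let σ_i = p''(x_i). Step sizes h_i = 1, 1, 1, 1; slopes of the chords Δ_i = (y_(i+1) - y_i)/h_i = -2, 14, -9, 1.
  1·σ_0 + 4·σ_1 + 1·σ_2 = 6(Δ_1 - Δ_0) = 96
  1·σ_1 + 4·σ_2 + 1·σ_3 = 6(Δ_2 - Δ_1) = -138
  1·σ_2 + 4·σ_3 + 1·σ_4 = 6(Δ_3 - Δ_2) = 60
Natural end conditions: σ_0 = σ_4 = 0.
Solving the tridiagonal system: σ_0 = 0, σ_1 = 513/14, σ_2 = -354/7, σ_3 = 387/14, σ_4 = 0.
On [-1, 0], p(t) = -4 - 227/28·(t + 1) + 0·(t + 1)² + 171/28·(t + 1)³.
With (t + 1) = 1/3: p(-2/3) = -136/21.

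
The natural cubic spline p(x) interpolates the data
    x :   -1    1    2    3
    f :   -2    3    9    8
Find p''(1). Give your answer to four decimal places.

Put m_i = p'' at the i-th knot. Here h = (2, 1, 1) and Δ = (5/2, 6, -1), so the interior equations h_(i-1)·m_(i-1) + 2(h_(i-1)+h_i)·m_i + h_i·m_(i+1) = 6(Δ_i − Δ_(i-1)) read
  2·m_0 + 6·m_1 + 1·m_2 = 6(Δ_1 - Δ_0) = 21
  1·m_1 + 4·m_2 + 1·m_3 = 6(Δ_2 - Δ_1) = -42
Natural end conditions: m_0 = m_3 = 0.
Solving the tridiagonal system: m_0 = 0, m_1 = 126/23, m_2 = -273/23, m_3 = 0.

5.4783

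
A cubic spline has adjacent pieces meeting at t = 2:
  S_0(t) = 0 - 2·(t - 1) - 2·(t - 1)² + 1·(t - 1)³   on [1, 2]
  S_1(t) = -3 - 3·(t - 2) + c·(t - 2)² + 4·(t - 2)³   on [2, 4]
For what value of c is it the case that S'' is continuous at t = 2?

S_0''(t) = -4 + 6·(t - 1), so S_0''(2) = 2. On the right, S_1''(2) = 2c, so c = 1.

1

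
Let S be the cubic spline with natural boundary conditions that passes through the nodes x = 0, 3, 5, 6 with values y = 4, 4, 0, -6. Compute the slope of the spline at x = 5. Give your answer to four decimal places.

Let σ_i = S''(x_i). Step sizes h_i = 3, 2, 1; slopes of the chords Δ_i = (y_(i+1) - y_i)/h_i = 0, -2, -6.
  3·σ_0 + 10·σ_1 + 2·σ_2 = 6(Δ_1 - Δ_0) = -12
  2·σ_1 + 6·σ_2 + 1·σ_3 = 6(Δ_2 - Δ_1) = -24
Natural end conditions: σ_0 = σ_3 = 0.
Forward elimination and back-substitution give σ_0 = 0, σ_1 = -3/7, σ_2 = -27/7, σ_3 = 0.
On [5, 6], S'(x) = b_2 + 2c_2·(x - 5) + 3d_2·(x - 5)² with b_2 = Δ_2 - h_2(2σ_2 + σ_3)/6 = -33/7, c_2 = σ_2/2 = -27/14, d_2 = (σ_3 - σ_2)/(6h_2) = 9/14. So S'(5) = -33/7.

-4.7143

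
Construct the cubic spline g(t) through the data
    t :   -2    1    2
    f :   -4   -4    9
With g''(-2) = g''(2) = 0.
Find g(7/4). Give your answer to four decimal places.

Put M_i = g'' at the i-th knot. Here h = (3, 1) and Δ = (0, 13), so the interior equations h_(i-1)·M_(i-1) + 2(h_(i-1)+h_i)·M_i + h_i·M_(i+1) = 6(Δ_i − Δ_(i-1)) read
  3·M_0 + 8·M_1 + 1·M_2 = 6(Δ_1 - Δ_0) = 78
Natural end conditions: M_0 = M_2 = 0.
Hence M_0 = 0, M_1 = 39/4, M_2 = 0.
On [1, 2], g(t) = -4 + 39/4·(t - 1) + 39/8·(t - 1)² - 13/8·(t - 1)³.
With (t - 1) = 3/4: g(7/4) = 2749/512.

5.3691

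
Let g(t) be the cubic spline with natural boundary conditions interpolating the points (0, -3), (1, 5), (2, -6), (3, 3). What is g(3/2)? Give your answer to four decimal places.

Let M_i = g''(x_i). Step sizes h_i = 1, 1, 1; slopes of the chords Δ_i = (y_(i+1) - y_i)/h_i = 8, -11, 9.
  1·M_0 + 4·M_1 + 1·M_2 = 6(Δ_1 - Δ_0) = -114
  1·M_1 + 4·M_2 + 1·M_3 = 6(Δ_2 - Δ_1) = 120
Natural end conditions: M_0 = M_3 = 0.
Forward elimination and back-substitution give M_0 = 0, M_1 = -192/5, M_2 = 198/5, M_3 = 0.
On [1, 2], g(t) = 5 - 24/5·(t - 1) - 96/5·(t - 1)² + 13·(t - 1)³.
With (t - 1) = 1/2: g(3/2) = -23/40.

-0.5750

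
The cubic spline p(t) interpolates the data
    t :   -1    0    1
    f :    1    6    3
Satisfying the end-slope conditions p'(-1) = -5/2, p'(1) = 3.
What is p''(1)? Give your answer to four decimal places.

Put M_i = p'' at the i-th knot. Here h = (1, 1) and Δ = (5, -3), so the interior equations h_(i-1)·M_(i-1) + 2(h_(i-1)+h_i)·M_i + h_i·M_(i+1) = 6(Δ_i − Δ_(i-1)) read
  1·M_0 + 4·M_1 + 1·M_2 = 6(Δ_1 - Δ_0) = -48
Clamped end conditions give two more equations: 2h_0·M_0 + h_0·M_1 = 6(Δ_0 - p'(-1)) = 45 and h_1·M_1 + 2h_1·M_2 = 6(p'(1) - Δ_1) = 36.
Solving: M_0 = 149/4, M_1 = -59/2, M_2 = 131/4.

32.7500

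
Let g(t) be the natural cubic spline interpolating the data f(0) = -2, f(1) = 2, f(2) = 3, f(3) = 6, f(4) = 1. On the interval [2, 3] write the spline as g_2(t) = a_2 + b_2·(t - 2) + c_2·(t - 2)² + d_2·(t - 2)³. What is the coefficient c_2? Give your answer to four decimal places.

4.0714

Let σ_i = g''(x_i). Step sizes h_i = 1, 1, 1, 1; slopes of the chords Δ_i = (y_(i+1) - y_i)/h_i = 4, 1, 3, -5.
  1·σ_0 + 4·σ_1 + 1·σ_2 = 6(Δ_1 - Δ_0) = -18
  1·σ_1 + 4·σ_2 + 1·σ_3 = 6(Δ_2 - Δ_1) = 12
  1·σ_2 + 4·σ_3 + 1·σ_4 = 6(Δ_3 - Δ_2) = -48
Natural end conditions: σ_0 = σ_4 = 0.
Hence σ_0 = 0, σ_1 = -183/28, σ_2 = 57/7, σ_3 = -393/28, σ_4 = 0.
On [2, 3], with g_2(t) = a_2 + b_2·(t - 2) + c_2·(t - 2)² + d_2·(t - 2)³: c_2 = σ_2/2 = 57/14, d_2 = (σ_3 - σ_2)/(6h_2) = -207/56, b_2 = Δ_2 - h_2(2σ_2 + σ_3)/6 = 21/8.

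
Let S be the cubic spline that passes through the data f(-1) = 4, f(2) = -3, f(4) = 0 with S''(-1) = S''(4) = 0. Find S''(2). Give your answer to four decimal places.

2.3000

Put m_i = S'' at the i-th knot. Here h = (3, 2) and Δ = (-7/3, 3/2), so the interior equations h_(i-1)·m_(i-1) + 2(h_(i-1)+h_i)·m_i + h_i·m_(i+1) = 6(Δ_i − Δ_(i-1)) read
  3·m_0 + 10·m_1 + 2·m_2 = 6(Δ_1 - Δ_0) = 23
Natural end conditions: m_0 = m_2 = 0.
Solving the tridiagonal system: m_0 = 0, m_1 = 23/10, m_2 = 0.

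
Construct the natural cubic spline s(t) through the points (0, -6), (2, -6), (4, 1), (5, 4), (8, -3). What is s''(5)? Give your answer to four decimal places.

-3.9012

With M_i denoting the second derivative at x_i, h_i = 2, 2, 1, 3, and Δ_i = (y_(i+1) − y_i)/h_i = 0, 7/2, 3, -7/3:
  2·M_0 + 8·M_1 + 2·M_2 = 6(Δ_1 - Δ_0) = 21
  2·M_1 + 6·M_2 + 1·M_3 = 6(Δ_2 - Δ_1) = -3
  1·M_2 + 8·M_3 + 3·M_4 = 6(Δ_3 - Δ_2) = -32
Natural end conditions: M_0 = M_4 = 0.
Hence M_0 = 0, M_1 = 971/344, M_2 = -34/43, M_3 = -671/172, M_4 = 0.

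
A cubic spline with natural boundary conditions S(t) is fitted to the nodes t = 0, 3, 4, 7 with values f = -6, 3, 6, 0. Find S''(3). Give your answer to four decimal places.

Write M_i for S''(x_i). With h_i = 3, 1, 3 and divided differences Δ_i = 3, 3, -2, the continuity of S' gives the tridiagonal system
  3·M_0 + 8·M_1 + 1·M_2 = 6(Δ_1 - Δ_0) = 0
  1·M_1 + 8·M_2 + 3·M_3 = 6(Δ_2 - Δ_1) = -30
Natural end conditions: M_0 = M_3 = 0.
Hence M_0 = 0, M_1 = 10/21, M_2 = -80/21, M_3 = 0.

0.4762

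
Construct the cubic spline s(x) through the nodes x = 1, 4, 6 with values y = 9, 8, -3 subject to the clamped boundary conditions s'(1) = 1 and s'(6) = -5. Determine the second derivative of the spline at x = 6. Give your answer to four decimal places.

2.6500

With M_i denoting the second derivative at x_i, h_i = 3, 2, and Δ_i = (y_(i+1) − y_i)/h_i = -1/3, -11/2:
  3·M_0 + 10·M_1 + 2·M_2 = 6(Δ_1 - Δ_0) = -31
Clamped end conditions give two more equations: 2h_0·M_0 + h_0·M_1 = 6(Δ_0 - s'(1)) = -8 and h_1·M_1 + 2h_1·M_2 = 6(s'(6) - Δ_1) = 3.
Solving: M_0 = 17/30, M_1 = -19/5, M_2 = 53/20.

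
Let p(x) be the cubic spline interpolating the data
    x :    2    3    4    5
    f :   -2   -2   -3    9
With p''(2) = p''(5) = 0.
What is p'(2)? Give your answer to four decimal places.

Let M_i = p''(x_i). Step sizes h_i = 1, 1, 1; slopes of the chords Δ_i = (y_(i+1) - y_i)/h_i = 0, -1, 12.
  1·M_0 + 4·M_1 + 1·M_2 = 6(Δ_1 - Δ_0) = -6
  1·M_1 + 4·M_2 + 1·M_3 = 6(Δ_2 - Δ_1) = 78
Natural end conditions: M_0 = M_3 = 0.
Forward elimination and back-substitution give M_0 = 0, M_1 = -34/5, M_2 = 106/5, M_3 = 0.
On [2, 3], p'(x) = b_0 + 2c_0·(x - 2) + 3d_0·(x - 2)² with b_0 = Δ_0 - h_0(2M_0 + M_1)/6 = 17/15, c_0 = M_0/2 = 0, d_0 = (M_1 - M_0)/(6h_0) = -17/15. So p'(2) = 17/15.

1.1333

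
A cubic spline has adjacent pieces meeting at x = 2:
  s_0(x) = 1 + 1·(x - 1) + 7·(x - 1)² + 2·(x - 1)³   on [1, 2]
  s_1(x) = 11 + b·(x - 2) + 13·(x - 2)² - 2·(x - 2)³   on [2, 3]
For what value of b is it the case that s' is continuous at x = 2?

s_0'(x) = 1 + 14·(x - 1) + 6·(x - 1)², so s_0'(2) = 21. On the right, s_1'(2) = b, so b = 21.

21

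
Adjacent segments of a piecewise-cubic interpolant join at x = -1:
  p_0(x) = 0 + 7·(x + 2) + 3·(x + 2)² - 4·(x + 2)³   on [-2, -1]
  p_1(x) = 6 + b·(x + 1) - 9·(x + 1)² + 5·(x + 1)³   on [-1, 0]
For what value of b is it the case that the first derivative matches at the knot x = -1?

p_0'(x) = 7 + 6·(x + 2) - 12·(x + 2)², so p_0'(-1) = 1. On the right, p_1'(-1) = b, so b = 1.

1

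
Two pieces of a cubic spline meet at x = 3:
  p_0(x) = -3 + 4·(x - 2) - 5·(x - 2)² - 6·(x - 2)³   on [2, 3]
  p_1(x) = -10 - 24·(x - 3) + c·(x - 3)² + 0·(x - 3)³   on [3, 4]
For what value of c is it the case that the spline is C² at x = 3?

-23

p_0''(x) = -10 - 36·(x - 2), so p_0''(3) = -46. On the right, p_1''(3) = 2c, so c = -23.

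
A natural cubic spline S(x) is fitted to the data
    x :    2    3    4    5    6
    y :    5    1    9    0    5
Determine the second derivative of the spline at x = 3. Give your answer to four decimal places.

28.0714

Write m_i for S''(x_i). With h_i = 1, 1, 1, 1 and divided differences Δ_i = -4, 8, -9, 5, the continuity of S' gives the tridiagonal system
  1·m_0 + 4·m_1 + 1·m_2 = 6(Δ_1 - Δ_0) = 72
  1·m_1 + 4·m_2 + 1·m_3 = 6(Δ_2 - Δ_1) = -102
  1·m_2 + 4·m_3 + 1·m_4 = 6(Δ_3 - Δ_2) = 84
Natural end conditions: m_0 = m_4 = 0.
Forward elimination and back-substitution give m_0 = 0, m_1 = 393/14, m_2 = -282/7, m_3 = 435/14, m_4 = 0.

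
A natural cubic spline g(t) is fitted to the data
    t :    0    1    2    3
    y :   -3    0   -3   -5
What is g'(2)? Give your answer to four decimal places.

Put m_i = g'' at the i-th knot. Here h = (1, 1, 1) and Δ = (3, -3, -2), so the interior equations h_(i-1)·m_(i-1) + 2(h_(i-1)+h_i)·m_i + h_i·m_(i+1) = 6(Δ_i − Δ_(i-1)) read
  1·m_0 + 4·m_1 + 1·m_2 = 6(Δ_1 - Δ_0) = -36
  1·m_1 + 4·m_2 + 1·m_3 = 6(Δ_2 - Δ_1) = 6
Natural end conditions: m_0 = m_3 = 0.
Forward elimination and back-substitution give m_0 = 0, m_1 = -10, m_2 = 4, m_3 = 0.
On [2, 3], g'(t) = b_2 + 2c_2·(t - 2) + 3d_2·(t - 2)² with b_2 = Δ_2 - h_2(2m_2 + m_3)/6 = -10/3, c_2 = m_2/2 = 2, d_2 = (m_3 - m_2)/(6h_2) = -2/3. So g'(2) = -10/3.

-3.3333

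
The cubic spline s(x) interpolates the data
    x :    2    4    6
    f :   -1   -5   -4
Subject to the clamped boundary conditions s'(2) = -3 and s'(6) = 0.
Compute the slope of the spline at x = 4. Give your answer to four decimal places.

Write σ_i for s''(x_i). With h_i = 2, 2 and divided differences Δ_i = -2, 1/2, the continuity of s' gives the tridiagonal system
  2·σ_0 + 8·σ_1 + 2·σ_2 = 6(Δ_1 - Δ_0) = 15
Clamped end conditions give two more equations: 2h_0·σ_0 + h_0·σ_1 = 6(Δ_0 - s'(2)) = 6 and h_1·σ_1 + 2h_1·σ_2 = 6(s'(6) - Δ_1) = -3.
Solving: σ_0 = 3/8, σ_1 = 9/4, σ_2 = -15/8.
On [4, 6], s'(x) = b_1 + 2c_1·(x - 4) + 3d_1·(x - 4)² with b_1 = Δ_1 - h_1(2σ_1 + σ_2)/6 = -3/8, c_1 = σ_1/2 = 9/8, d_1 = (σ_2 - σ_1)/(6h_1) = -11/32. So s'(4) = -3/8.

-0.3750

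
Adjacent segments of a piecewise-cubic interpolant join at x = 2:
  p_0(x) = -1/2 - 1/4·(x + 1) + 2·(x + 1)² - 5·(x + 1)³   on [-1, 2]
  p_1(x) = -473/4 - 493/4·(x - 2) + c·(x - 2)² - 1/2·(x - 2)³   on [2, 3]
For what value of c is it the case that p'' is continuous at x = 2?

p_0''(x) = 4 - 30·(x + 1), so p_0''(2) = -86. On the right, p_1''(2) = 2c, so c = -43.

-43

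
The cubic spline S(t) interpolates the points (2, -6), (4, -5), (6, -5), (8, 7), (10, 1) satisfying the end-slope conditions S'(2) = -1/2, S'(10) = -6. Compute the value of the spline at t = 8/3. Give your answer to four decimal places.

-5.8175

Let M_i = S''(x_i). Step sizes h_i = 2, 2, 2, 2; slopes of the chords Δ_i = (y_(i+1) - y_i)/h_i = 1/2, 0, 6, -3.
  2·M_0 + 8·M_1 + 2·M_2 = 6(Δ_1 - Δ_0) = -3
  2·M_1 + 8·M_2 + 2·M_3 = 6(Δ_2 - Δ_1) = 36
  2·M_2 + 8·M_3 + 2·M_4 = 6(Δ_3 - Δ_2) = -54
Clamped end conditions give two more equations: 2h_0·M_0 + h_0·M_1 = 6(Δ_0 - S'(2)) = 6 and h_3·M_3 + 2h_3·M_4 = 6(S'(10) - Δ_3) = -18.
Solving: M_0 = 167/56, M_1 = -83/28, M_2 = 59/8, M_3 = -239/28, M_4 = -13/56.
On [2, 4], S(t) = -6 - 1/2·(t - 2) + 167/112·(t - 2)² - 111/224·(t - 2)³.
With (t - 2) = 2/3: S(8/3) = -733/126.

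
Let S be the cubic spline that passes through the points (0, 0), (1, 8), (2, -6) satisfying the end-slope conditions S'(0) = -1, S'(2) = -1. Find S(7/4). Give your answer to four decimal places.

-3.8594

Let m_i = S''(x_i). Step sizes h_i = 1, 1; slopes of the chords Δ_i = (y_(i+1) - y_i)/h_i = 8, -14.
  1·m_0 + 4·m_1 + 1·m_2 = 6(Δ_1 - Δ_0) = -132
Clamped end conditions give two more equations: 2h_0·m_0 + h_0·m_1 = 6(Δ_0 - S'(0)) = 54 and h_1·m_1 + 2h_1·m_2 = 6(S'(2) - Δ_1) = 78.
Solving: m_0 = 60, m_1 = -66, m_2 = 72.
On [1, 2], S(x) = 8 - 4·(x - 1) - 33·(x - 1)² + 23·(x - 1)³.
With (x - 1) = 3/4: S(7/4) = -247/64.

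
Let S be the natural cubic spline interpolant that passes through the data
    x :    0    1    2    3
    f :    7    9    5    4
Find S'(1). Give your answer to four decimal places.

Write σ_i for S''(x_i). With h_i = 1, 1, 1 and divided differences Δ_i = 2, -4, -1, the continuity of S' gives the tridiagonal system
  1·σ_0 + 4·σ_1 + 1·σ_2 = 6(Δ_1 - Δ_0) = -36
  1·σ_1 + 4·σ_2 + 1·σ_3 = 6(Δ_2 - Δ_1) = 18
Natural end conditions: σ_0 = σ_3 = 0.
Solving: σ_0 = 0, σ_1 = -54/5, σ_2 = 36/5, σ_3 = 0.
On [1, 2], S'(x) = b_1 + 2c_1·(x - 1) + 3d_1·(x - 1)² with b_1 = Δ_1 - h_1(2σ_1 + σ_2)/6 = -8/5, c_1 = σ_1/2 = -27/5, d_1 = (σ_2 - σ_1)/(6h_1) = 3. So S'(1) = -8/5.

-1.6000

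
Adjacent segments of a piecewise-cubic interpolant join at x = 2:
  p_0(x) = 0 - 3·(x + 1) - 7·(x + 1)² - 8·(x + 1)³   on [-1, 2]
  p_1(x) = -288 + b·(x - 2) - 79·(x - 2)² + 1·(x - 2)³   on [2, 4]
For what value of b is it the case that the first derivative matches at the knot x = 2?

-261

p_0'(x) = -3 - 14·(x + 1) - 24·(x + 1)², so p_0'(2) = -261. On the right, p_1'(2) = b, so b = -261.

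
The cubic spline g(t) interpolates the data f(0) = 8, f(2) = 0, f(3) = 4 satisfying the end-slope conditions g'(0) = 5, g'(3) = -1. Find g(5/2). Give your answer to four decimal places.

With m_i denoting the second derivative at x_i, h_i = 2, 1, and Δ_i = (y_(i+1) − y_i)/h_i = -4, 4:
  2·m_0 + 6·m_1 + 1·m_2 = 6(Δ_1 - Δ_0) = 48
Clamped end conditions give two more equations: 2h_0·m_0 + h_0·m_1 = 6(Δ_0 - g'(0)) = -54 and h_1·m_1 + 2h_1·m_2 = 6(g'(3) - Δ_1) = -30.
Solving the tridiagonal system: m_0 = -47/2, m_1 = 20, m_2 = -25.
On [2, 3], g(t) = 0 + 3/2·(t - 2) + 10·(t - 2)² - 15/2·(t - 2)³.
With (t - 2) = 1/2: g(5/2) = 37/16.

2.3125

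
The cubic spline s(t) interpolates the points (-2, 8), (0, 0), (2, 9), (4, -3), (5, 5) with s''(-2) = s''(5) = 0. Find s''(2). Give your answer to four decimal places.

-15.1829

Put σ_i = s'' at the i-th knot. Here h = (2, 2, 2, 1) and Δ = (-4, 9/2, -6, 8), so the interior equations h_(i-1)·σ_(i-1) + 2(h_(i-1)+h_i)·σ_i + h_i·σ_(i+1) = 6(Δ_i − Δ_(i-1)) read
  2·σ_0 + 8·σ_1 + 2·σ_2 = 6(Δ_1 - Δ_0) = 51
  2·σ_1 + 8·σ_2 + 2·σ_3 = 6(Δ_2 - Δ_1) = -63
  2·σ_2 + 6·σ_3 + 1·σ_4 = 6(Δ_3 - Δ_2) = 84
Natural end conditions: σ_0 = σ_4 = 0.
Hence σ_0 = 0, σ_1 = 417/41, σ_2 = -1245/82, σ_3 = 1563/82, σ_4 = 0.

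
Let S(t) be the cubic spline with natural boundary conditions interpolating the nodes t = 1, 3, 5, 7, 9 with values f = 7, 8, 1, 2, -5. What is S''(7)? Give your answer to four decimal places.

Let m_i = S''(x_i). Step sizes h_i = 2, 2, 2, 2; slopes of the chords Δ_i = (y_(i+1) - y_i)/h_i = 1/2, -7/2, 1/2, -7/2.
  2·m_0 + 8·m_1 + 2·m_2 = 6(Δ_1 - Δ_0) = -24
  2·m_1 + 8·m_2 + 2·m_3 = 6(Δ_2 - Δ_1) = 24
  2·m_2 + 8·m_3 + 2·m_4 = 6(Δ_3 - Δ_2) = -24
Natural end conditions: m_0 = m_4 = 0.
Solving the tridiagonal system: m_0 = 0, m_1 = -30/7, m_2 = 36/7, m_3 = -30/7, m_4 = 0.

-4.2857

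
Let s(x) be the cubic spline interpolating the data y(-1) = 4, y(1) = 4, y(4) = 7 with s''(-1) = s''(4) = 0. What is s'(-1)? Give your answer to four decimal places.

-0.2000

Write m_i for s''(x_i). With h_i = 2, 3 and divided differences Δ_i = 0, 1, the continuity of s' gives the tridiagonal system
  2·m_0 + 10·m_1 + 3·m_2 = 6(Δ_1 - Δ_0) = 6
Natural end conditions: m_0 = m_2 = 0.
Hence m_0 = 0, m_1 = 3/5, m_2 = 0.
On [-1, 1], s'(x) = b_0 + 2c_0·(x + 1) + 3d_0·(x + 1)² with b_0 = Δ_0 - h_0(2m_0 + m_1)/6 = -1/5, c_0 = m_0/2 = 0, d_0 = (m_1 - m_0)/(6h_0) = 1/20. So s'(-1) = -1/5.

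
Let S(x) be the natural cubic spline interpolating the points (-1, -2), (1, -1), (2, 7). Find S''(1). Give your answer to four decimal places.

7.5000

Put σ_i = S'' at the i-th knot. Here h = (2, 1) and Δ = (1/2, 8), so the interior equations h_(i-1)·σ_(i-1) + 2(h_(i-1)+h_i)·σ_i + h_i·σ_(i+1) = 6(Δ_i − Δ_(i-1)) read
  2·σ_0 + 6·σ_1 + 1·σ_2 = 6(Δ_1 - Δ_0) = 45
Natural end conditions: σ_0 = σ_2 = 0.
Forward elimination and back-substitution give σ_0 = 0, σ_1 = 15/2, σ_2 = 0.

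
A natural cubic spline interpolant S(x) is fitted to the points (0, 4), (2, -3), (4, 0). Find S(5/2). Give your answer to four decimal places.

Write σ_i for S''(x_i). With h_i = 2, 2 and divided differences Δ_i = -7/2, 3/2, the continuity of S' gives the tridiagonal system
  2·σ_0 + 8·σ_1 + 2·σ_2 = 6(Δ_1 - Δ_0) = 30
Natural end conditions: σ_0 = σ_2 = 0.
Forward elimination and back-substitution give σ_0 = 0, σ_1 = 15/4, σ_2 = 0.
On [2, 4], S(x) = -3 - 1·(x - 2) + 15/8·(x - 2)² - 5/16·(x - 2)³.
With (x - 2) = 1/2: S(5/2) = -393/128.

-3.0703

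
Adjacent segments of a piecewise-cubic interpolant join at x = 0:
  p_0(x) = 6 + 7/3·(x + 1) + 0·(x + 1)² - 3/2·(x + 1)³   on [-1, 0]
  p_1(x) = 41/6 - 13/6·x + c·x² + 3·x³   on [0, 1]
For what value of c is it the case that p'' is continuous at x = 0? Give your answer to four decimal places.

-4.5000

p_0''(x) = 0 - 9·(x + 1), so p_0''(0) = -9. On the right, p_1''(0) = 2c, so c = -9/2.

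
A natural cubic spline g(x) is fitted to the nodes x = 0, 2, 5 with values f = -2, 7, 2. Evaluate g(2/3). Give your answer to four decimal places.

Put σ_i = g'' at the i-th knot. Here h = (2, 3) and Δ = (9/2, -5/3), so the interior equations h_(i-1)·σ_(i-1) + 2(h_(i-1)+h_i)·σ_i + h_i·σ_(i+1) = 6(Δ_i − Δ_(i-1)) read
  2·σ_0 + 10·σ_1 + 3·σ_2 = 6(Δ_1 - Δ_0) = -37
Natural end conditions: σ_0 = σ_2 = 0.
Solving: σ_0 = 0, σ_1 = -37/10, σ_2 = 0.
On [0, 2], g(x) = -2 + 86/15·x + 0·x² - 37/120·x³.
With x = 2/3: g(2/3) = 701/405.

1.7309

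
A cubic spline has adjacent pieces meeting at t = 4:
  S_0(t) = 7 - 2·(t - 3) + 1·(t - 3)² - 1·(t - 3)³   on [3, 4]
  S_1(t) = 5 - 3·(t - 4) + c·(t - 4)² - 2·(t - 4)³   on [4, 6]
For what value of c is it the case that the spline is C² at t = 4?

S_0''(t) = 2 - 6·(t - 3), so S_0''(4) = -4. On the right, S_1''(4) = 2c, so c = -2.

-2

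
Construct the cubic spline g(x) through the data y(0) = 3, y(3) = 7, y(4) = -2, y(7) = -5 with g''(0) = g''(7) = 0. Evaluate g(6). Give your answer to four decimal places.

Write M_i for g''(x_i). With h_i = 3, 1, 3 and divided differences Δ_i = 4/3, -9, -1, the continuity of g' gives the tridiagonal system
  3·M_0 + 8·M_1 + 1·M_2 = 6(Δ_1 - Δ_0) = -62
  1·M_1 + 8·M_2 + 3·M_3 = 6(Δ_2 - Δ_1) = 48
Natural end conditions: M_0 = M_3 = 0.
Solving the tridiagonal system: M_0 = 0, M_1 = -544/63, M_2 = 446/63, M_3 = 0.
On [4, 7], g(x) = -2 - 509/63·(x - 4) + 223/63·(x - 4)² - 223/567·(x - 4)³.
With (x - 4) = 2: g(6) = -4052/567.

-7.1464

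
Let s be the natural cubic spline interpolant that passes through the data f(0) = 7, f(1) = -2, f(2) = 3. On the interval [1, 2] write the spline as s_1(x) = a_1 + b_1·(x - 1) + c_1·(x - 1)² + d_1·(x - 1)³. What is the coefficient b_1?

-2

Write σ_i for s''(x_i). With h_i = 1, 1 and divided differences Δ_i = -9, 5, the continuity of s' gives the tridiagonal system
  1·σ_0 + 4·σ_1 + 1·σ_2 = 6(Δ_1 - Δ_0) = 84
Natural end conditions: σ_0 = σ_2 = 0.
Solving: σ_0 = 0, σ_1 = 21, σ_2 = 0.
On [1, 2], with s_1(x) = a_1 + b_1·(x - 1) + c_1·(x - 1)² + d_1·(x - 1)³: c_1 = σ_1/2 = 21/2, d_1 = (σ_2 - σ_1)/(6h_1) = -7/2, b_1 = Δ_1 - h_1(2σ_1 + σ_2)/6 = -2.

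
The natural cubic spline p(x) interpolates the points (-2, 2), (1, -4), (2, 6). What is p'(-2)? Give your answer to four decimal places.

Put m_i = p'' at the i-th knot. Here h = (3, 1) and Δ = (-2, 10), so the interior equations h_(i-1)·m_(i-1) + 2(h_(i-1)+h_i)·m_i + h_i·m_(i+1) = 6(Δ_i − Δ_(i-1)) read
  3·m_0 + 8·m_1 + 1·m_2 = 6(Δ_1 - Δ_0) = 72
Natural end conditions: m_0 = m_2 = 0.
Hence m_0 = 0, m_1 = 9, m_2 = 0.
On [-2, 1], p'(x) = b_0 + 2c_0·(x + 2) + 3d_0·(x + 2)² with b_0 = Δ_0 - h_0(2m_0 + m_1)/6 = -13/2, c_0 = m_0/2 = 0, d_0 = (m_1 - m_0)/(6h_0) = 1/2. So p'(-2) = -13/2.

-6.5000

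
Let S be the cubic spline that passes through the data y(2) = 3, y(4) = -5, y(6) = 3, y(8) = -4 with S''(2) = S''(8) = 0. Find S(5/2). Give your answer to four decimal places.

-0.2344

Put M_i = S'' at the i-th knot. Here h = (2, 2, 2) and Δ = (-4, 4, -7/2), so the interior equations h_(i-1)·M_(i-1) + 2(h_(i-1)+h_i)·M_i + h_i·M_(i+1) = 6(Δ_i − Δ_(i-1)) read
  2·M_0 + 8·M_1 + 2·M_2 = 6(Δ_1 - Δ_0) = 48
  2·M_1 + 8·M_2 + 2·M_3 = 6(Δ_2 - Δ_1) = -45
Natural end conditions: M_0 = M_3 = 0.
Solving the tridiagonal system: M_0 = 0, M_1 = 79/10, M_2 = -38/5, M_3 = 0.
On [2, 4], S(x) = 3 - 199/30·(x - 2) + 0·(x - 2)² + 79/120·(x - 2)³.
With (x - 2) = 1/2: S(5/2) = -15/64.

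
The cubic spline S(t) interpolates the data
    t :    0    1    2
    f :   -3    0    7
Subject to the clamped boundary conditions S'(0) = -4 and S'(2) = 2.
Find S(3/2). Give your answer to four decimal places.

4.2500

Let M_i = S''(x_i). Step sizes h_i = 1, 1; slopes of the chords Δ_i = (y_(i+1) - y_i)/h_i = 3, 7.
  1·M_0 + 4·M_1 + 1·M_2 = 6(Δ_1 - Δ_0) = 24
Clamped end conditions give two more equations: 2h_0·M_0 + h_0·M_1 = 6(Δ_0 - S'(0)) = 42 and h_1·M_1 + 2h_1·M_2 = 6(S'(2) - Δ_1) = -30.
Solving: M_0 = 18, M_1 = 6, M_2 = -18.
On [1, 2], S(t) = 0 + 8·(t - 1) + 3·(t - 1)² - 4·(t - 1)³.
With (t - 1) = 1/2: S(3/2) = 17/4.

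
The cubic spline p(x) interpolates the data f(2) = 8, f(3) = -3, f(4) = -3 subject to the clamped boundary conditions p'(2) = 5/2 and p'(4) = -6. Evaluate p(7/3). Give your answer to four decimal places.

6.0648

With M_i denoting the second derivative at x_i, h_i = 1, 1, and Δ_i = (y_(i+1) − y_i)/h_i = -11, 0:
  1·M_0 + 4·M_1 + 1·M_2 = 6(Δ_1 - Δ_0) = 66
Clamped end conditions give two more equations: 2h_0·M_0 + h_0·M_1 = 6(Δ_0 - p'(2)) = -81 and h_1·M_1 + 2h_1·M_2 = 6(p'(4) - Δ_1) = -36.
Solving: M_0 = -245/4, M_1 = 83/2, M_2 = -155/4.
On [2, 3], p(x) = 8 + 5/2·(x - 2) - 245/8·(x - 2)² + 137/8·(x - 2)³.
With (x - 2) = 1/3: p(7/3) = 655/108.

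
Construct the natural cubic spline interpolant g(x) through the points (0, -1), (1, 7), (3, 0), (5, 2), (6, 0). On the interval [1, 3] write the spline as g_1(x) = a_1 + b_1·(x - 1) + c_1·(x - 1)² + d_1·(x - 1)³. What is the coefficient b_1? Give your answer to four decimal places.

3.2333

Let m_i = g''(x_i). Step sizes h_i = 1, 2, 2, 1; slopes of the chords Δ_i = (y_(i+1) - y_i)/h_i = 8, -7/2, 1, -2.
  1·m_0 + 6·m_1 + 2·m_2 = 6(Δ_1 - Δ_0) = -69
  2·m_1 + 8·m_2 + 2·m_3 = 6(Δ_2 - Δ_1) = 27
  2·m_2 + 6·m_3 + 1·m_4 = 6(Δ_3 - Δ_2) = -18
Natural end conditions: m_0 = m_4 = 0.
Solving: m_0 = 0, m_1 = -143/10, m_2 = 42/5, m_3 = -29/5, m_4 = 0.
On [1, 3], with g_1(x) = a_1 + b_1·(x - 1) + c_1·(x - 1)² + d_1·(x - 1)³: c_1 = m_1/2 = -143/20, d_1 = (m_2 - m_1)/(6h_1) = 227/120, b_1 = Δ_1 - h_1(2m_1 + m_2)/6 = 97/30.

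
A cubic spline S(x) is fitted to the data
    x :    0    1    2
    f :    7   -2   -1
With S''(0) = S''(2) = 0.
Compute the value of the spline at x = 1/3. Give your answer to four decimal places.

3.2593

With M_i denoting the second derivative at x_i, h_i = 1, 1, and Δ_i = (y_(i+1) − y_i)/h_i = -9, 1:
  1·M_0 + 4·M_1 + 1·M_2 = 6(Δ_1 - Δ_0) = 60
Natural end conditions: M_0 = M_2 = 0.
Hence M_0 = 0, M_1 = 15, M_2 = 0.
On [0, 1], S(x) = 7 - 23/2·x + 0·x² + 5/2·x³.
With x = 1/3: S(1/3) = 88/27.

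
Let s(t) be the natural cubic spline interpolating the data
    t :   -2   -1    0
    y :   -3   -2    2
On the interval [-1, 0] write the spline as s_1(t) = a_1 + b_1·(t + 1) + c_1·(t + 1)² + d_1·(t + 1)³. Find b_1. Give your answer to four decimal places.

Write M_i for s''(x_i). With h_i = 1, 1 and divided differences Δ_i = 1, 4, the continuity of s' gives the tridiagonal system
  1·M_0 + 4·M_1 + 1·M_2 = 6(Δ_1 - Δ_0) = 18
Natural end conditions: M_0 = M_2 = 0.
Hence M_0 = 0, M_1 = 9/2, M_2 = 0.
On [-1, 0], with s_1(t) = a_1 + b_1·(t + 1) + c_1·(t + 1)² + d_1·(t + 1)³: c_1 = M_1/2 = 9/4, d_1 = (M_2 - M_1)/(6h_1) = -3/4, b_1 = Δ_1 - h_1(2M_1 + M_2)/6 = 5/2.

2.5000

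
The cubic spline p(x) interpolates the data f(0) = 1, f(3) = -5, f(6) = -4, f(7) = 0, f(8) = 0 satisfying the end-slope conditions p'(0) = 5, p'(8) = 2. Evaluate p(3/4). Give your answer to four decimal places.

Write σ_i for p''(x_i). With h_i = 3, 3, 1, 1 and divided differences Δ_i = -2, 1/3, 4, 0, the continuity of p' gives the tridiagonal system
  3·σ_0 + 12·σ_1 + 3·σ_2 = 6(Δ_1 - Δ_0) = 14
  3·σ_1 + 8·σ_2 + 1·σ_3 = 6(Δ_2 - Δ_1) = 22
  1·σ_2 + 4·σ_3 + 1·σ_4 = 6(Δ_3 - Δ_2) = -24
Clamped end conditions give two more equations: 2h_0·σ_0 + h_0·σ_1 = 6(Δ_0 - p'(0)) = -42 and h_3·σ_3 + 2h_3·σ_4 = 6(p'(8) - Δ_3) = 12.
Forward elimination and back-substitution give σ_0 = -173/21, σ_1 = 52/21, σ_2 = 3, σ_3 = -66/7, σ_4 = 75/7.
On [0, 3], p(x) = 1 + 5·x - 173/42·x² + 25/42·x³.
With x = 3/4: p(3/4) = 2405/896.

2.6842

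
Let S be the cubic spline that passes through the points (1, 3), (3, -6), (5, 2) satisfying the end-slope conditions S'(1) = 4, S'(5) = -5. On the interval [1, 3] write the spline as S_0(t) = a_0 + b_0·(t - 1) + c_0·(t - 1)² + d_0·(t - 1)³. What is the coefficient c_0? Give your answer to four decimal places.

Write m_i for S''(x_i). With h_i = 2, 2 and divided differences Δ_i = -9/2, 4, the continuity of S' gives the tridiagonal system
  2·m_0 + 8·m_1 + 2·m_2 = 6(Δ_1 - Δ_0) = 51
Clamped end conditions give two more equations: 2h_0·m_0 + h_0·m_1 = 6(Δ_0 - S'(1)) = -51 and h_1·m_1 + 2h_1·m_2 = 6(S'(5) - Δ_1) = -54.
Solving the tridiagonal system: m_0 = -171/8, m_1 = 69/4, m_2 = -177/8.
On [1, 3], with S_0(t) = a_0 + b_0·(t - 1) + c_0·(t - 1)² + d_0·(t - 1)³: c_0 = m_0/2 = -171/16, d_0 = (m_1 - m_0)/(6h_0) = 103/32, b_0 = Δ_0 - h_0(2m_0 + m_1)/6 = 4.

-10.6875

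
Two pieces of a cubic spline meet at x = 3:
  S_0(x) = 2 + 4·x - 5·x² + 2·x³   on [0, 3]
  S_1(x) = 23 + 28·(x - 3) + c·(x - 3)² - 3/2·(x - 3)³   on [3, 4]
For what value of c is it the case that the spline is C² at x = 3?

S_0''(x) = -10 + 12·x, so S_0''(3) = 26. On the right, S_1''(3) = 2c, so c = 13.

13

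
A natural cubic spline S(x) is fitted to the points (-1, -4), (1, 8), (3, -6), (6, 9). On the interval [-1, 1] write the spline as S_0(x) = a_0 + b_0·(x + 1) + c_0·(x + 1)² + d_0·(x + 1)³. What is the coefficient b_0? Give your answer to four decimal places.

Write m_i for S''(x_i). With h_i = 2, 2, 3 and divided differences Δ_i = 6, -7, 5, the continuity of S' gives the tridiagonal system
  2·m_0 + 8·m_1 + 2·m_2 = 6(Δ_1 - Δ_0) = -78
  2·m_1 + 10·m_2 + 3·m_3 = 6(Δ_2 - Δ_1) = 72
Natural end conditions: m_0 = m_3 = 0.
Hence m_0 = 0, m_1 = -231/19, m_2 = 183/19, m_3 = 0.
On [-1, 1], with S_0(x) = a_0 + b_0·(x + 1) + c_0·(x + 1)² + d_0·(x + 1)³: c_0 = m_0/2 = 0, d_0 = (m_1 - m_0)/(6h_0) = -77/76, b_0 = Δ_0 - h_0(2m_0 + m_1)/6 = 191/19.

10.0526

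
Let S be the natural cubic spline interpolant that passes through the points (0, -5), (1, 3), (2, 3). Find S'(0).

Put m_i = S'' at the i-th knot. Here h = (1, 1) and Δ = (8, 0), so the interior equations h_(i-1)·m_(i-1) + 2(h_(i-1)+h_i)·m_i + h_i·m_(i+1) = 6(Δ_i − Δ_(i-1)) read
  1·m_0 + 4·m_1 + 1·m_2 = 6(Δ_1 - Δ_0) = -48
Natural end conditions: m_0 = m_2 = 0.
Forward elimination and back-substitution give m_0 = 0, m_1 = -12, m_2 = 0.
On [0, 1], S'(t) = b_0 + 2c_0·t + 3d_0·t² with b_0 = Δ_0 - h_0(2m_0 + m_1)/6 = 10, c_0 = m_0/2 = 0, d_0 = (m_1 - m_0)/(6h_0) = -2. So S'(0) = 10.

10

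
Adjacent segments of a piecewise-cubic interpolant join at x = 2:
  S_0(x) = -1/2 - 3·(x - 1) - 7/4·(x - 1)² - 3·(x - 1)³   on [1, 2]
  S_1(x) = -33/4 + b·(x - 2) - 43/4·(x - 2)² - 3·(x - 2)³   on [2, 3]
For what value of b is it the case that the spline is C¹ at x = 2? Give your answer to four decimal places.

S_0'(x) = -3 - 7/2·(x - 1) - 9·(x - 1)², so S_0'(2) = -31/2. On the right, S_1'(2) = b, so b = -31/2.

-15.5000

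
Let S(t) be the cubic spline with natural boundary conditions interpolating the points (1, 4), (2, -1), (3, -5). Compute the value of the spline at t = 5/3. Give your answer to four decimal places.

With M_i denoting the second derivative at x_i, h_i = 1, 1, and Δ_i = (y_(i+1) − y_i)/h_i = -5, -4:
  1·M_0 + 4·M_1 + 1·M_2 = 6(Δ_1 - Δ_0) = 6
Natural end conditions: M_0 = M_2 = 0.
Forward elimination and back-substitution give M_0 = 0, M_1 = 3/2, M_2 = 0.
On [1, 2], S(t) = 4 - 21/4·(t - 1) + 0·(t - 1)² + 1/4·(t - 1)³.
With (t - 1) = 2/3: S(5/3) = 31/54.

0.5741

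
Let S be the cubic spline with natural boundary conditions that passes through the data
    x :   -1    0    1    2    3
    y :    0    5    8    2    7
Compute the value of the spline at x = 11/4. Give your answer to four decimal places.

Write m_i for S''(x_i). With h_i = 1, 1, 1, 1 and divided differences Δ_i = 5, 3, -6, 5, the continuity of S' gives the tridiagonal system
  1·m_0 + 4·m_1 + 1·m_2 = 6(Δ_1 - Δ_0) = -12
  1·m_1 + 4·m_2 + 1·m_3 = 6(Δ_2 - Δ_1) = -54
  1·m_2 + 4·m_3 + 1·m_4 = 6(Δ_3 - Δ_2) = 66
Natural end conditions: m_0 = m_4 = 0.
Forward elimination and back-substitution give m_0 = 0, m_1 = 51/28, m_2 = -135/7, m_3 = 597/28, m_4 = 0.
On [2, 3], S(x) = 2 - 59/28·(x - 2) + 597/56·(x - 2)² - 199/56·(x - 2)³.
With (x - 2) = 3/4: S(11/4) = 17623/3584.

4.9171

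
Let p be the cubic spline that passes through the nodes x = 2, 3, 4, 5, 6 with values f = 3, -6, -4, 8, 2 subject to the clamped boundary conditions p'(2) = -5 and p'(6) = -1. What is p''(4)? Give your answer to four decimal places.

21.2500

Write m_i for p''(x_i). With h_i = 1, 1, 1, 1 and divided differences Δ_i = -9, 2, 12, -6, the continuity of p' gives the tridiagonal system
  1·m_0 + 4·m_1 + 1·m_2 = 6(Δ_1 - Δ_0) = 66
  1·m_1 + 4·m_2 + 1·m_3 = 6(Δ_2 - Δ_1) = 60
  1·m_2 + 4·m_3 + 1·m_4 = 6(Δ_3 - Δ_2) = -108
Clamped end conditions give two more equations: 2h_0·m_0 + h_0·m_1 = 6(Δ_0 - p'(2)) = -24 and h_3·m_3 + 2h_3·m_4 = 6(p'(6) - Δ_3) = 30.
Hence m_0 = -563/28, m_1 = 227/14, m_2 = 85/4, m_3 = -577/14, m_4 = 997/28.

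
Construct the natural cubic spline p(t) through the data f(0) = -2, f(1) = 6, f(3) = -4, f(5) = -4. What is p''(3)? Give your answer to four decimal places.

Let m_i = p''(x_i). Step sizes h_i = 1, 2, 2; slopes of the chords Δ_i = (y_(i+1) - y_i)/h_i = 8, -5, 0.
  1·m_0 + 6·m_1 + 2·m_2 = 6(Δ_1 - Δ_0) = -78
  2·m_1 + 8·m_2 + 2·m_3 = 6(Δ_2 - Δ_1) = 30
Natural end conditions: m_0 = m_3 = 0.
Forward elimination and back-substitution give m_0 = 0, m_1 = -171/11, m_2 = 84/11, m_3 = 0.

7.6364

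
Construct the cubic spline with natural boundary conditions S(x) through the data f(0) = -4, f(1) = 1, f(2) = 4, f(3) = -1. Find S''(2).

Let m_i = S''(x_i). Step sizes h_i = 1, 1, 1; slopes of the chords Δ_i = (y_(i+1) - y_i)/h_i = 5, 3, -5.
  1·m_0 + 4·m_1 + 1·m_2 = 6(Δ_1 - Δ_0) = -12
  1·m_1 + 4·m_2 + 1·m_3 = 6(Δ_2 - Δ_1) = -48
Natural end conditions: m_0 = m_3 = 0.
Hence m_0 = 0, m_1 = 0, m_2 = -12, m_3 = 0.

-12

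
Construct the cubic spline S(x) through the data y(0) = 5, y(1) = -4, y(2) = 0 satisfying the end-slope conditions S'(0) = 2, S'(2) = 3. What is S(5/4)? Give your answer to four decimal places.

Let m_i = S''(x_i). Step sizes h_i = 1, 1; slopes of the chords Δ_i = (y_(i+1) - y_i)/h_i = -9, 4.
  1·m_0 + 4·m_1 + 1·m_2 = 6(Δ_1 - Δ_0) = 78
Clamped end conditions give two more equations: 2h_0·m_0 + h_0·m_1 = 6(Δ_0 - S'(0)) = -66 and h_1·m_1 + 2h_1·m_2 = 6(S'(2) - Δ_1) = -6.
Hence m_0 = -52, m_1 = 38, m_2 = -22.
On [1, 2], S(x) = -4 - 5·(x - 1) + 19·(x - 1)² - 10·(x - 1)³.
With (x - 1) = 1/4: S(5/4) = -135/32.

-4.2188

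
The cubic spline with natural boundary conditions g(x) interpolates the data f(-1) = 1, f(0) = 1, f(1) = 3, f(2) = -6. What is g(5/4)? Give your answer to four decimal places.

Let σ_i = g''(x_i). Step sizes h_i = 1, 1, 1; slopes of the chords Δ_i = (y_(i+1) - y_i)/h_i = 0, 2, -9.
  1·σ_0 + 4·σ_1 + 1·σ_2 = 6(Δ_1 - Δ_0) = 12
  1·σ_1 + 4·σ_2 + 1·σ_3 = 6(Δ_2 - Δ_1) = -66
Natural end conditions: σ_0 = σ_3 = 0.
Hence σ_0 = 0, σ_1 = 38/5, σ_2 = -92/5, σ_3 = 0.
On [1, 2], g(x) = 3 - 43/15·(x - 1) - 46/5·(x - 1)² + 46/15·(x - 1)³.
With (x - 1) = 1/4: g(5/4) = 281/160.

1.7563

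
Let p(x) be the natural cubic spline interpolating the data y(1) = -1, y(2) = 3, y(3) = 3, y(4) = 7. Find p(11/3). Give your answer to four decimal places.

Write σ_i for p''(x_i). With h_i = 1, 1, 1 and divided differences Δ_i = 4, 0, 4, the continuity of p' gives the tridiagonal system
  1·σ_0 + 4·σ_1 + 1·σ_2 = 6(Δ_1 - Δ_0) = -24
  1·σ_1 + 4·σ_2 + 1·σ_3 = 6(Δ_2 - Δ_1) = 24
Natural end conditions: σ_0 = σ_3 = 0.
Solving: σ_0 = 0, σ_1 = -8, σ_2 = 8, σ_3 = 0.
On [3, 4], p(x) = 3 + 4/3·(x - 3) + 4·(x - 3)² - 4/3·(x - 3)³.
With (x - 3) = 2/3: p(11/3) = 427/81.

5.2716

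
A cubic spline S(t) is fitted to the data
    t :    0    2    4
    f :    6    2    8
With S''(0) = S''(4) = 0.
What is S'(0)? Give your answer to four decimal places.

With σ_i denoting the second derivative at x_i, h_i = 2, 2, and Δ_i = (y_(i+1) − y_i)/h_i = -2, 3:
  2·σ_0 + 8·σ_1 + 2·σ_2 = 6(Δ_1 - Δ_0) = 30
Natural end conditions: σ_0 = σ_2 = 0.
Solving the tridiagonal system: σ_0 = 0, σ_1 = 15/4, σ_2 = 0.
On [0, 2], S'(t) = b_0 + 2c_0·t + 3d_0·t² with b_0 = Δ_0 - h_0(2σ_0 + σ_1)/6 = -13/4, c_0 = σ_0/2 = 0, d_0 = (σ_1 - σ_0)/(6h_0) = 5/16. So S'(0) = -13/4.

-3.2500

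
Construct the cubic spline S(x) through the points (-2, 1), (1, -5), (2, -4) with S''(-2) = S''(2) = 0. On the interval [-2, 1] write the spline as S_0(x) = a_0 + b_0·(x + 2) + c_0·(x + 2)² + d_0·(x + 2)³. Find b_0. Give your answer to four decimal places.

With m_i denoting the second derivative at x_i, h_i = 3, 1, and Δ_i = (y_(i+1) − y_i)/h_i = -2, 1:
  3·m_0 + 8·m_1 + 1·m_2 = 6(Δ_1 - Δ_0) = 18
Natural end conditions: m_0 = m_2 = 0.
Hence m_0 = 0, m_1 = 9/4, m_2 = 0.
On [-2, 1], with S_0(x) = a_0 + b_0·(x + 2) + c_0·(x + 2)² + d_0·(x + 2)³: c_0 = m_0/2 = 0, d_0 = (m_1 - m_0)/(6h_0) = 1/8, b_0 = Δ_0 - h_0(2m_0 + m_1)/6 = -25/8.

-3.1250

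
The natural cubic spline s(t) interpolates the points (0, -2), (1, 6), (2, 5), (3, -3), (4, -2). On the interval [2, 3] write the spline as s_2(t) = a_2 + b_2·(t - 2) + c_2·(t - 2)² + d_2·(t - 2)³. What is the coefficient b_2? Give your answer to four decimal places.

-6.7500

With σ_i denoting the second derivative at x_i, h_i = 1, 1, 1, 1, and Δ_i = (y_(i+1) − y_i)/h_i = 8, -1, -8, 1:
  1·σ_0 + 4·σ_1 + 1·σ_2 = 6(Δ_1 - Δ_0) = -54
  1·σ_1 + 4·σ_2 + 1·σ_3 = 6(Δ_2 - Δ_1) = -42
  1·σ_2 + 4·σ_3 + 1·σ_4 = 6(Δ_3 - Δ_2) = 54
Natural end conditions: σ_0 = σ_4 = 0.
Solving the tridiagonal system: σ_0 = 0, σ_1 = -21/2, σ_2 = -12, σ_3 = 33/2, σ_4 = 0.
On [2, 3], with s_2(t) = a_2 + b_2·(t - 2) + c_2·(t - 2)² + d_2·(t - 2)³: c_2 = σ_2/2 = -6, d_2 = (σ_3 - σ_2)/(6h_2) = 19/4, b_2 = Δ_2 - h_2(2σ_2 + σ_3)/6 = -27/4.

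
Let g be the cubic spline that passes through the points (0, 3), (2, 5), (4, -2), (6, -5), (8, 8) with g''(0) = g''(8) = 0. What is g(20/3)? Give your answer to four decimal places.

Write M_i for g''(x_i). With h_i = 2, 2, 2, 2 and divided differences Δ_i = 1, -7/2, -3/2, 13/2, the continuity of g' gives the tridiagonal system
  2·M_0 + 8·M_1 + 2·M_2 = 6(Δ_1 - Δ_0) = -27
  2·M_1 + 8·M_2 + 2·M_3 = 6(Δ_2 - Δ_1) = 12
  2·M_2 + 8·M_3 + 2·M_4 = 6(Δ_3 - Δ_2) = 48
Natural end conditions: M_0 = M_4 = 0.
Solving: M_0 = 0, M_1 = -405/112, M_2 = 27/28, M_3 = 645/112, M_4 = 0.
On [6, 8], g(t) = -5 + 149/56·(t - 6) + 645/224·(t - 6)² - 215/448·(t - 6)³.
With (t - 6) = 2/3: g(20/3) = -1579/756.

-2.0886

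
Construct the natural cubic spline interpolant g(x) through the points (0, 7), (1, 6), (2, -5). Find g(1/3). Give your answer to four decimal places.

7.4074

Write M_i for g''(x_i). With h_i = 1, 1 and divided differences Δ_i = -1, -11, the continuity of g' gives the tridiagonal system
  1·M_0 + 4·M_1 + 1·M_2 = 6(Δ_1 - Δ_0) = -60
Natural end conditions: M_0 = M_2 = 0.
Forward elimination and back-substitution give M_0 = 0, M_1 = -15, M_2 = 0.
On [0, 1], g(x) = 7 + 3/2·x + 0·x² - 5/2·x³.
With x = 1/3: g(1/3) = 200/27.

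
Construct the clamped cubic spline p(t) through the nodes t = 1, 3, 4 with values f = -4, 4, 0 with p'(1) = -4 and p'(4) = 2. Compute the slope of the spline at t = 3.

-2

Let m_i = p''(x_i). Step sizes h_i = 2, 1; slopes of the chords Δ_i = (y_(i+1) - y_i)/h_i = 4, -4.
  2·m_0 + 6·m_1 + 1·m_2 = 6(Δ_1 - Δ_0) = -48
Clamped end conditions give two more equations: 2h_0·m_0 + h_0·m_1 = 6(Δ_0 - p'(1)) = 48 and h_1·m_1 + 2h_1·m_2 = 6(p'(4) - Δ_1) = 36.
Solving: m_0 = 22, m_1 = -20, m_2 = 28.
On [3, 4], p'(t) = b_1 + 2c_1·(t - 3) + 3d_1·(t - 3)² with b_1 = Δ_1 - h_1(2m_1 + m_2)/6 = -2, c_1 = m_1/2 = -10, d_1 = (m_2 - m_1)/(6h_1) = 8. So p'(3) = -2.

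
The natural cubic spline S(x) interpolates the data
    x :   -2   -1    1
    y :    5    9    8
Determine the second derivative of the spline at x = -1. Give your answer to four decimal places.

With σ_i denoting the second derivative at x_i, h_i = 1, 2, and Δ_i = (y_(i+1) − y_i)/h_i = 4, -1/2:
  1·σ_0 + 6·σ_1 + 2·σ_2 = 6(Δ_1 - Δ_0) = -27
Natural end conditions: σ_0 = σ_2 = 0.
Solving: σ_0 = 0, σ_1 = -9/2, σ_2 = 0.

-4.5000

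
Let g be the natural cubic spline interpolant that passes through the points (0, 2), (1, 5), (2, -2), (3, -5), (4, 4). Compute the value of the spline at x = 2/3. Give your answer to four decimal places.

5.0185

With M_i denoting the second derivative at x_i, h_i = 1, 1, 1, 1, and Δ_i = (y_(i+1) − y_i)/h_i = 3, -7, -3, 9:
  1·M_0 + 4·M_1 + 1·M_2 = 6(Δ_1 - Δ_0) = -60
  1·M_1 + 4·M_2 + 1·M_3 = 6(Δ_2 - Δ_1) = 24
  1·M_2 + 4·M_3 + 1·M_4 = 6(Δ_3 - Δ_2) = 72
Natural end conditions: M_0 = M_4 = 0.
Solving the tridiagonal system: M_0 = 0, M_1 = -33/2, M_2 = 6, M_3 = 33/2, M_4 = 0.
On [0, 1], g(x) = 2 + 23/4·x + 0·x² - 11/4·x³.
With x = 2/3: g(2/3) = 271/54.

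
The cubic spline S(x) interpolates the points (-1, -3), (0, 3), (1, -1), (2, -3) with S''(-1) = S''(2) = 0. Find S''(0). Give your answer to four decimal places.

Let m_i = S''(x_i). Step sizes h_i = 1, 1, 1; slopes of the chords Δ_i = (y_(i+1) - y_i)/h_i = 6, -4, -2.
  1·m_0 + 4·m_1 + 1·m_2 = 6(Δ_1 - Δ_0) = -60
  1·m_1 + 4·m_2 + 1·m_3 = 6(Δ_2 - Δ_1) = 12
Natural end conditions: m_0 = m_3 = 0.
Solving the tridiagonal system: m_0 = 0, m_1 = -84/5, m_2 = 36/5, m_3 = 0.

-16.8000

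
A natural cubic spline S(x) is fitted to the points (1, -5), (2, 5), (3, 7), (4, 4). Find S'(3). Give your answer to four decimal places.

Write M_i for S''(x_i). With h_i = 1, 1, 1 and divided differences Δ_i = 10, 2, -3, the continuity of S' gives the tridiagonal system
  1·M_0 + 4·M_1 + 1·M_2 = 6(Δ_1 - Δ_0) = -48
  1·M_1 + 4·M_2 + 1·M_3 = 6(Δ_2 - Δ_1) = -30
Natural end conditions: M_0 = M_3 = 0.
Solving the tridiagonal system: M_0 = 0, M_1 = -54/5, M_2 = -24/5, M_3 = 0.
On [3, 4], S'(x) = b_2 + 2c_2·(x - 3) + 3d_2·(x - 3)² with b_2 = Δ_2 - h_2(2M_2 + M_3)/6 = -7/5, c_2 = M_2/2 = -12/5, d_2 = (M_3 - M_2)/(6h_2) = 4/5. So S'(3) = -7/5.

-1.4000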